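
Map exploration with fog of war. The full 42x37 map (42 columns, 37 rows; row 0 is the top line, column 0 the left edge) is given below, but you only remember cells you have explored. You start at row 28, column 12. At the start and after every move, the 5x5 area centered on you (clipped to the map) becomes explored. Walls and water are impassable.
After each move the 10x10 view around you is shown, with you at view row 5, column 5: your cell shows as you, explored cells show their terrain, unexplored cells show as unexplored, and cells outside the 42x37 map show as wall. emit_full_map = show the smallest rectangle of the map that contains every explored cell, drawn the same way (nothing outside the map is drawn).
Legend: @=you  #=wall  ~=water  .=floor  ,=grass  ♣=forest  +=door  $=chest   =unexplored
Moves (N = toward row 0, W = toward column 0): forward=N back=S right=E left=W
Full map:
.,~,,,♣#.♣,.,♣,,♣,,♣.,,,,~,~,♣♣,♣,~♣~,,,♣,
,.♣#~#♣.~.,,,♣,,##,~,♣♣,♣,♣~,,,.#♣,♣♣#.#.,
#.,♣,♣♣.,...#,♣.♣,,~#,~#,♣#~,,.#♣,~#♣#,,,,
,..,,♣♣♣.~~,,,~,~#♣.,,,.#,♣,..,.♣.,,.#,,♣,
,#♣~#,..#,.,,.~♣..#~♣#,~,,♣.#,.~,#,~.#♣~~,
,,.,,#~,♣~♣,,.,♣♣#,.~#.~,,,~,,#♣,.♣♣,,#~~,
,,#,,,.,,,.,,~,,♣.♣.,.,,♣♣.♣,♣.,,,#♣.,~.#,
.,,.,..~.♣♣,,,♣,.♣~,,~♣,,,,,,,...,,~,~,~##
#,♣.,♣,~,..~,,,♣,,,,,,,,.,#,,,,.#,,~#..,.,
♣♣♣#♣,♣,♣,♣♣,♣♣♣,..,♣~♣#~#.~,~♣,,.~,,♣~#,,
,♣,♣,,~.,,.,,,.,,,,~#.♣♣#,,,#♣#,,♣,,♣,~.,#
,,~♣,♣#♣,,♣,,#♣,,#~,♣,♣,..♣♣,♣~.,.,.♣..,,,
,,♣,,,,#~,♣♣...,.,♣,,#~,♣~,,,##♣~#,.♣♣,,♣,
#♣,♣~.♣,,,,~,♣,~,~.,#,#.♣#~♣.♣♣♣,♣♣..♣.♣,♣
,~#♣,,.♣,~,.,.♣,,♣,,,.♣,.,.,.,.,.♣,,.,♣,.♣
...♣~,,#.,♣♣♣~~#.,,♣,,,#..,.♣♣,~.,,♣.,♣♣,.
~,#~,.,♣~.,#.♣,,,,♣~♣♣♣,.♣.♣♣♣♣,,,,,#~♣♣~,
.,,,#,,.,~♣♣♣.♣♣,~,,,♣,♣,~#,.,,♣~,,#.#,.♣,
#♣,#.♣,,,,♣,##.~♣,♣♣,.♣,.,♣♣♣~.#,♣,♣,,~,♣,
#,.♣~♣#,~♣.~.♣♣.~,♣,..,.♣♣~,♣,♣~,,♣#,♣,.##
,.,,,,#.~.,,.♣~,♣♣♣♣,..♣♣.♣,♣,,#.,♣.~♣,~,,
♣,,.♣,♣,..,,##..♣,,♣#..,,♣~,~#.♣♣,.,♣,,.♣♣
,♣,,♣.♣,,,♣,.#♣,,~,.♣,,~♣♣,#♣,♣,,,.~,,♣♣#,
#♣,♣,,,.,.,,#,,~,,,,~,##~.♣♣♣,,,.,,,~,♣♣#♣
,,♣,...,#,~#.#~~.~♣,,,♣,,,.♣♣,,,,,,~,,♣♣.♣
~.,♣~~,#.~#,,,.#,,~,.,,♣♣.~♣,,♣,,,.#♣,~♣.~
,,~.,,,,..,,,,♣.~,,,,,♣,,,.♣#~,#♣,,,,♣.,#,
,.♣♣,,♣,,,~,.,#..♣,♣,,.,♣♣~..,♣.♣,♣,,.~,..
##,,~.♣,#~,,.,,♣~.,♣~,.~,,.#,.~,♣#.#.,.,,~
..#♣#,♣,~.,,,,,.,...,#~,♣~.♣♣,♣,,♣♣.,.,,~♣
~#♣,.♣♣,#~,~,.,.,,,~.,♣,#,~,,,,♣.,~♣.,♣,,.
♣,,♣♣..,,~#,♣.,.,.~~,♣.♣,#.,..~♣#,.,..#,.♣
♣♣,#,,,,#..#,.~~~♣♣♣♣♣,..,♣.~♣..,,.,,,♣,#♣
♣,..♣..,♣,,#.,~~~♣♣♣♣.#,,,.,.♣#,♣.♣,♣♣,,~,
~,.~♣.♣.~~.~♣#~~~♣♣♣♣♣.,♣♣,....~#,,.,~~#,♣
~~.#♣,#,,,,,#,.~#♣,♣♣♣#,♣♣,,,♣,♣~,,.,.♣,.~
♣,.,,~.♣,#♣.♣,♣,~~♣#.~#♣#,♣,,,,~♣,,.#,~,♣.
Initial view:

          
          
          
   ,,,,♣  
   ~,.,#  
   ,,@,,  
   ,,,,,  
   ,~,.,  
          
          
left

          
          
          
   .,,,,♣ 
   ,~,.,# 
   ~,@.,, 
   .,,,,, 
   ~,~,., 
          
          

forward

          
          
          
   ~#,,,  
   .,,,,♣ 
   ,~@.,# 
   ~,,.,, 
   .,,,,, 
   ~,~,., 
          

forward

          
          
          
   ,~#.#  
   ~#,,,  
   .,@,,♣ 
   ,~,.,# 
   ~,,.,, 
   .,,,,, 
   ~,~,., 

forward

          
          
          
   .,,#,  
   ,~#.#  
   ~#@,,  
   .,,,,♣ 
   ,~,.,# 
   ~,,.,, 
   .,,,,, 

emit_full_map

.,,#, 
,~#.# 
~#@,, 
.,,,,♣
,~,.,#
~,,.,,
.,,,,,
~,~,.,

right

          
          
          
  .,,#,,  
  ,~#.#~  
  ~#,@,.  
  .,,,,♣  
  ,~,.,#  
  ~,,.,,  
  .,,,,,  

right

          
          
          
 .,,#,,~  
 ,~#.#~~  
 ~#,,@.#  
 .,,,,♣.  
 ,~,.,#.  
 ~,,.,,   
 .,,,,,   

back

          
          
 .,,#,,~  
 ,~#.#~~  
 ~#,,,.#  
 .,,,@♣.  
 ,~,.,#.  
 ~,,.,,♣  
 .,,,,,   
 ~,~,.,   

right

          
          
.,,#,,~   
,~#.#~~.  
~#,,,.#,  
.,,,,@.~  
,~,.,#..  
~,,.,,♣~  
.,,,,,    
~,~,.,    

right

          
          
,,#,,~    
~#.#~~.~  
#,,,.#,,  
,,,,♣@~,  
~,.,#..♣  
,,.,,♣~.  
,,,,,     
,~,.,     

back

          
,,#,,~    
~#.#~~.~  
#,,,.#,,  
,,,,♣.~,  
~,.,#@.♣  
,,.,,♣~.  
,,,,,.,.  
,~,.,     
          

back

,,#,,~    
~#.#~~.~  
#,,,.#,,  
,,,,♣.~,  
~,.,#..♣  
,,.,,@~.  
,,,,,.,.  
,~,.,.,,  
          
          

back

~#.#~~.~  
#,,,.#,,  
,,,,♣.~,  
~,.,#..♣  
,,.,,♣~.  
,,,,,@,.  
,~,.,.,,  
   .,.,.  
          
          

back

#,,,.#,,  
,,,,♣.~,  
~,.,#..♣  
,,.,,♣~.  
,,,,,.,.  
,~,.,@,,  
   .,.,.  
   .~~~♣  
          
          

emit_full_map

.,,#,,~  
,~#.#~~.~
~#,,,.#,,
.,,,,♣.~,
,~,.,#..♣
~,,.,,♣~.
.,,,,,.,.
~,~,.,@,,
    .,.,.
    .~~~♣

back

,,,,♣.~,  
~,.,#..♣  
,,.,,♣~.  
,,,,,.,.  
,~,.,.,,  
   .,@,.  
   .~~~♣  
   ,~~~♣  
          
          

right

,,,♣.~,   
,.,#..♣   
,.,,♣~.   
,,,,.,..  
~,.,.,,,  
  .,.@.~  
  .~~~♣♣  
  ,~~~♣♣  
          
          

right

,,♣.~,    
.,#..♣    
.,,♣~.    
,,,.,...  
,.,.,,,~  
 .,.,@~~  
 .~~~♣♣♣  
 ,~~~♣♣♣  
          
          

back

.,#..♣    
.,,♣~.    
,,,.,...  
,.,.,,,~  
 .,.,.~~  
 .~~~@♣♣  
 ,~~~♣♣♣  
   ~~♣♣♣  
          
          

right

,#..♣     
,,♣~.     
,,.,...   
.,.,,,~.  
.,.,.~~,  
.~~~♣@♣♣  
,~~~♣♣♣♣  
  ~~♣♣♣♣  
          
          

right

#..♣      
,♣~.      
,.,...    
,.,,,~.,  
,.,.~~,♣  
~~~♣♣@♣♣  
~~~♣♣♣♣.  
 ~~♣♣♣♣♣  
          
          

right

..♣       
♣~.       
.,...     
.,,,~.,♣  
.,.~~,♣.  
~~♣♣♣@♣,  
~~♣♣♣♣.#  
~~♣♣♣♣♣.  
          
          

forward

.~,       
..♣       
♣~.       
.,...,#~  
.,,,~.,♣  
.,.~~@♣.  
~~♣♣♣♣♣,  
~~♣♣♣♣.#  
~~♣♣♣♣♣.  
          

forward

#,,       
.~,       
..♣       
♣~.,♣~,.  
.,...,#~  
.,,,~@,♣  
.,.~~,♣.  
~~♣♣♣♣♣,  
~~♣♣♣♣.#  
~~♣♣♣♣♣.  

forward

~.~       
#,,       
.~,       
..♣,♣,,.  
♣~.,♣~,.  
.,...@#~  
.,,,~.,♣  
.,.~~,♣.  
~~♣♣♣♣♣,  
~~♣♣♣♣.#  

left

~~.~      
.#,,      
♣.~,      
#..♣,♣,,. 
,♣~.,♣~,. 
,.,..@,#~ 
,.,,,~.,♣ 
,.,.~~,♣. 
~~~♣♣♣♣♣, 
~~~♣♣♣♣.# 

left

#~~.~     
,.#,,     
,♣.~,     
,#..♣,♣,,.
,,♣~.,♣~,.
,,.,.@.,#~
.,.,,,~.,♣
.,.,.~~,♣.
.~~~♣♣♣♣♣,
,~~~♣♣♣♣.#

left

.#~~.~    
,,.#,,    
,,♣.~,    
.,#..♣,♣,,
.,,♣~.,♣~,
,,,.,@..,#
,.,.,,,~.,
 .,.,.~~,♣
 .~~~♣♣♣♣♣
 ,~~~♣♣♣♣.

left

#.#~~.~   
,,,.#,,   
,,,♣.~,   
,.,#..♣,♣,
,.,,♣~.,♣~
,,,,.@...,
~,.,.,,,~.
  .,.,.~~,
  .~~~♣♣♣♣
  ,~~~♣♣♣♣

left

~#.#~~.~  
#,,,.#,,  
,,,,♣.~,  
~,.,#..♣,♣
,,.,,♣~.,♣
,,,,,@,...
,~,.,.,,,~
   .,.,.~~
   .~~~♣♣♣
   ,~~~♣♣♣

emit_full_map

.,,#,,~       
,~#.#~~.~     
~#,,,.#,,     
.,,,,♣.~,     
,~,.,#..♣,♣,,.
~,,.,,♣~.,♣~,.
.,,,,,@,...,#~
~,~,.,.,,,~.,♣
    .,.,.~~,♣.
    .~~~♣♣♣♣♣,
    ,~~~♣♣♣♣.#
      ~~♣♣♣♣♣.

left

,~#.#~~.~ 
~#,,,.#,, 
.,,,,♣.~, 
,~,.,#..♣,
~,,.,,♣~.,
.,,,,@.,..
~,~,.,.,,,
   ♣.,.,.~
    .~~~♣♣
    ,~~~♣♣

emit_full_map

.,,#,,~       
,~#.#~~.~     
~#,,,.#,,     
.,,,,♣.~,     
,~,.,#..♣,♣,,.
~,,.,,♣~.,♣~,.
.,,,,@.,...,#~
~,~,.,.,,,~.,♣
   ♣.,.,.~~,♣.
    .~~~♣♣♣♣♣,
    ,~~~♣♣♣♣.#
      ~~♣♣♣♣♣.


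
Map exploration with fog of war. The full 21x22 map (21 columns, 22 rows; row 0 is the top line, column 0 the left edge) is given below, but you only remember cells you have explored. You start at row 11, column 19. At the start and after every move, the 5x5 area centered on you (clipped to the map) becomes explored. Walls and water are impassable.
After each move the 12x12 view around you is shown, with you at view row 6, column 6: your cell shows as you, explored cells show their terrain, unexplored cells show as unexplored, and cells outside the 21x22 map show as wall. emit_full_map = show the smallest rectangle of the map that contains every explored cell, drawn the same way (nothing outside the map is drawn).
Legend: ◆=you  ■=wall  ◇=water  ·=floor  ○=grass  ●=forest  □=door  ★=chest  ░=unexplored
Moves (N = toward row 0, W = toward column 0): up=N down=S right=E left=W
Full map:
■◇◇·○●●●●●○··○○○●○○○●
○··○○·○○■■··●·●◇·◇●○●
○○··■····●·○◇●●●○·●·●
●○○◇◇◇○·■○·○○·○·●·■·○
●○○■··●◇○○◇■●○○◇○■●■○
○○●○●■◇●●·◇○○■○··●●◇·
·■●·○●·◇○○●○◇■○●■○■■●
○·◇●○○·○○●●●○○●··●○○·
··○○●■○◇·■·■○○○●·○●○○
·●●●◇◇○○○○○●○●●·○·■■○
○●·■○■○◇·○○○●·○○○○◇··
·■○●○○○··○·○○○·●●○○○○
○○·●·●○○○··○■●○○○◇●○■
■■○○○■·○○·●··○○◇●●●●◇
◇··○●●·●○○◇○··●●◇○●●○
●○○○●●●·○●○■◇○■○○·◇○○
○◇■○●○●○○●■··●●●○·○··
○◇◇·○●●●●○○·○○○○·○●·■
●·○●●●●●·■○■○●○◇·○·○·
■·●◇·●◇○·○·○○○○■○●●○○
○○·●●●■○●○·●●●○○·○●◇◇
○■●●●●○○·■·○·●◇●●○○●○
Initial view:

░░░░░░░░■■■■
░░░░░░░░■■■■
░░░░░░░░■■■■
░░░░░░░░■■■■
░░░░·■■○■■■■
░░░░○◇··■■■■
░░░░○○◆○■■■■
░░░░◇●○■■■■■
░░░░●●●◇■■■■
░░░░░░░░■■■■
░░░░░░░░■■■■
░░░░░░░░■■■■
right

░░░░░░░■■■■■
░░░░░░░■■■■■
░░░░░░░■■■■■
░░░░░░░■■■■■
░░░·■■○■■■■■
░░░○◇··■■■■■
░░░○○○◆■■■■■
░░░◇●○■■■■■■
░░░●●●◇■■■■■
░░░░░░░■■■■■
░░░░░░░■■■■■
░░░░░░░■■■■■

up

░░░░░░░■■■■■
░░░░░░░■■■■■
░░░░░░░■■■■■
░░░░░░░■■■■■
░░░░●○○■■■■■
░░░·■■○■■■■■
░░░○◇·◆■■■■■
░░░○○○○■■■■■
░░░◇●○■■■■■■
░░░●●●◇■■■■■
░░░░░░░■■■■■
░░░░░░░■■■■■

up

░░░░░░░■■■■■
░░░░░░░■■■■■
░░░░░░░■■■■■
░░░░░░░■■■■■
░░░░○○·■■■■■
░░░░●○○■■■■■
░░░·■■◆■■■■■
░░░○◇··■■■■■
░░░○○○○■■■■■
░░░◇●○■■■■■■
░░░●●●◇■■■■■
░░░░░░░■■■■■

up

░░░░░░░■■■■■
░░░░░░░■■■■■
░░░░░░░■■■■■
░░░░░░░■■■■■
░░░░■■●■■■■■
░░░░○○·■■■■■
░░░░●○◆■■■■■
░░░·■■○■■■■■
░░░○◇··■■■■■
░░░○○○○■■■■■
░░░◇●○■■■■■■
░░░●●●◇■■■■■

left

░░░░░░░░■■■■
░░░░░░░░■■■■
░░░░░░░░■■■■
░░░░░░░░■■■■
░░░░○■■●■■■■
░░░░●○○·■■■■
░░░░○●◆○■■■■
░░░░·■■○■■■■
░░░░○◇··■■■■
░░░░○○○○■■■■
░░░░◇●○■■■■■
░░░░●●●◇■■■■

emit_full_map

○■■●
●○○·
○●◆○
·■■○
○◇··
○○○○
◇●○■
●●●◇

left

░░░░░░░░░■■■
░░░░░░░░░■■■
░░░░░░░░░■■■
░░░░░░░░░■■■
░░░░■○■■●■■■
░░░░·●○○·■■■
░░░░·○◆○○■■■
░░░░○·■■○■■■
░░░░○○◇··■■■
░░░░░○○○○■■■
░░░░░◇●○■■■■
░░░░░●●●◇■■■

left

░░░░░░░░░░■■
░░░░░░░░░░■■
░░░░░░░░░░■■
░░░░░░░░░░■■
░░░░●■○■■●■■
░░░░··●○○·■■
░░░░●·◆●○○■■
░░░░·○·■■○■■
░░░░○○○◇··■■
░░░░░░○○○○■■
░░░░░░◇●○■■■
░░░░░░●●●◇■■

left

░░░░░░░░░░░■
░░░░░░░░░░░■
░░░░░░░░░░░■
░░░░░░░░░░░■
░░░░○●■○■■●■
░░░░●··●○○·■
░░░░○●◆○●○○■
░░░░●·○·■■○■
░░░░○○○○◇··■
░░░░░░░○○○○■
░░░░░░░◇●○■■
░░░░░░░●●●◇■

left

░░░░░░░░░░░░
░░░░░░░░░░░░
░░░░░░░░░░░░
░░░░░░░░░░░░
░░░░■○●■○■■●
░░░░○●··●○○·
░░░░○○◆·○●○○
░░░░●●·○·■■○
░░░░·○○○○◇··
░░░░░░░░○○○○
░░░░░░░░◇●○■
░░░░░░░░●●●◇

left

░░░░░░░░░░░░
░░░░░░░░░░░░
░░░░░░░░░░░░
░░░░░░░░░░░░
░░░░◇■○●■○■■
░░░░○○●··●○○
░░░░○○◆●·○●○
░░░░○●●·○·■■
░░░░●·○○○○◇·
░░░░░░░░░○○○
░░░░░░░░░◇●○
░░░░░░░░░●●●

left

░░░░░░░░░░░░
░░░░░░░░░░░░
░░░░░░░░░░░░
░░░░░░░░░░░░
░░░░○◇■○●■○■
░░░░●○○●··●○
░░░░■○◆○●·○●
░░░░●○●●·○·■
░░░░○●·○○○○◇
░░░░░░░░░░○○
░░░░░░░░░░◇●
░░░░░░░░░░●●

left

░░░░░░░░░░░░
░░░░░░░░░░░░
░░░░░░░░░░░░
░░░░░░░░░░░░
░░░░●○◇■○●■○
░░░░●●○○●··●
░░░░·■◆○○●·○
░░░░○●○●●·○·
░░░░○○●·○○○○
░░░░░░░░░░░○
░░░░░░░░░░░◇
░░░░░░░░░░░●

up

░░░░░░░░░░░░
░░░░░░░░░░░░
░░░░░░░░░░░░
░░░░░░░░░░░░
░░░░◇○○■○░░░
░░░░●○◇■○●■○
░░░░●●◆○●··●
░░░░·■○○○●·○
░░░░○●○●●·○·
░░░░○○●·○○○○
░░░░░░░░░░░○
░░░░░░░░░░░◇

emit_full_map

◇○○■○░░░░░░
●○◇■○●■○■■●
●●◆○●··●○○·
·■○○○●·○●○○
○●○●●·○·■■○
○○●·○○○○◇··
░░░░░░░○○○○
░░░░░░░◇●○■
░░░░░░░●●●◇

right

░░░░░░░░░░░░
░░░░░░░░░░░░
░░░░░░░░░░░░
░░░░░░░░░░░░
░░░◇○○■○·░░░
░░░●○◇■○●■○■
░░░●●○◆●··●○
░░░·■○○○●·○●
░░░○●○●●·○·■
░░░○○●·○○○○◇
░░░░░░░░░░○○
░░░░░░░░░░◇●

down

░░░░░░░░░░░░
░░░░░░░░░░░░
░░░░░░░░░░░░
░░░◇○○■○·░░░
░░░●○◇■○●■○■
░░░●●○○●··●○
░░░·■○◆○●·○●
░░░○●○●●·○·■
░░░○○●·○○○○◇
░░░░░░░░░░○○
░░░░░░░░░░◇●
░░░░░░░░░░●●

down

░░░░░░░░░░░░
░░░░░░░░░░░░
░░░◇○○■○·░░░
░░░●○◇■○●■○■
░░░●●○○●··●○
░░░·■○○○●·○●
░░░○●○◆●·○·■
░░░○○●·○○○○◇
░░░░○○○·●░○○
░░░░░░░░░░◇●
░░░░░░░░░░●●
░░░░░░░░░░░░

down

░░░░░░░░░░░░
░░░◇○○■○·░░░
░░░●○◇■○●■○■
░░░●●○○●··●○
░░░·■○○○●·○●
░░░○●○●●·○·■
░░░○○●◆○○○○◇
░░░░○○○·●░○○
░░░░○■●○○░◇●
░░░░░░░░░░●●
░░░░░░░░░░░░
░░░░░░░░░░░░

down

░░░◇○○■○·░░░
░░░●○◇■○●■○■
░░░●●○○●··●○
░░░·■○○○●·○●
░░░○●○●●·○·■
░░░○○●·○○○○◇
░░░░○○◆·●░○○
░░░░○■●○○░◇●
░░░░··○○◇░●●
░░░░░░░░░░░░
░░░░░░░░░░░░
░░░░░░░░░░░░

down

░░░●○◇■○●■○■
░░░●●○○●··●○
░░░·■○○○●·○●
░░░○●○●●·○·■
░░░○○●·○○○○◇
░░░░○○○·●░○○
░░░░○■◆○○░◇●
░░░░··○○◇░●●
░░░░○··●●░░░
░░░░░░░░░░░░
░░░░░░░░░░░░
░░░░░░░░░░░░

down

░░░●●○○●··●○
░░░·■○○○●·○●
░░░○●○●●·○·■
░░░○○●·○○○○◇
░░░░○○○·●░○○
░░░░○■●○○░◇●
░░░░··◆○◇░●●
░░░░○··●●░░░
░░░░■◇○■○░░░
░░░░░░░░░░░░
░░░░░░░░░░░░
░░░░░░░░░░░░

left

░░░░●●○○●··●
░░░░·■○○○●·○
░░░░○●○●●·○·
░░░░○○●·○○○○
░░░░·○○○·●░○
░░░░·○■●○○░◇
░░░░●·◆○○◇░●
░░░░◇○··●●░░
░░░░○■◇○■○░░
░░░░░░░░░░░░
░░░░░░░░░░░░
░░░░░░░░░░░░

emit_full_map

◇○○■○·░░░░░
●○◇■○●■○■■●
●●○○●··●○○·
·■○○○●·○●○○
○●○●●·○·■■○
○○●·○○○○◇··
·○○○·●░○○○○
·○■●○○░◇●○■
●·◆○○◇░●●●◇
◇○··●●░░░░░
○■◇○■○░░░░░

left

░░░░░●●○○●··
░░░░░·■○○○●·
░░░░░○●○●●·○
░░░░░○○●·○○○
░░░░○·○○○·●░
░░░░··○■●○○░
░░░░·●◆·○○◇░
░░░░○◇○··●●░
░░░░●○■◇○■○░
░░░░░░░░░░░░
░░░░░░░░░░░░
░░░░░░░░░░░░

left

░░░░░░●●○○●·
░░░░░░·■○○○●
░░░░░░○●○●●·
░░░░░░○○●·○○
░░░░·○·○○○·●
░░░░○··○■●○○
░░░░○·◆··○○◇
░░░░○○◇○··●●
░░░░○●○■◇○■○
░░░░░░░░░░░░
░░░░░░░░░░░░
░░░░░░░░░░░░

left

░░░░░░░●●○○●
░░░░░░░·■○○○
░░░░░░░○●○●●
░░░░░░░○○●·○
░░░░··○·○○○·
░░░░○○··○■●○
░░░░○○◆●··○○
░░░░●○○◇○··●
░░░░·○●○■◇○■
░░░░░░░░░░░░
░░░░░░░░░░░░
░░░░░░░░░░░░

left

░░░░░░░░●●○○
░░░░░░░░·■○○
░░░░░░░░○●○●
░░░░░░░░○○●·
░░░░○··○·○○○
░░░░○○○··○■●
░░░░·○◆·●··○
░░░░·●○○◇○··
░░░░●·○●○■◇○
░░░░░░░░░░░░
░░░░░░░░░░░░
░░░░░░░░░░░░

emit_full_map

░░░░◇○○■○·░░░░░
░░░░●○◇■○●■○■■●
░░░░●●○○●··●○○·
░░░░·■○○○●·○●○○
░░░░○●○●●·○·■■○
░░░░○○●·○○○○◇··
○··○·○○○·●░○○○○
○○○··○■●○○░◇●○■
·○◆·●··○○◇░●●●◇
·●○○◇○··●●░░░░░
●·○●○■◇○■○░░░░░


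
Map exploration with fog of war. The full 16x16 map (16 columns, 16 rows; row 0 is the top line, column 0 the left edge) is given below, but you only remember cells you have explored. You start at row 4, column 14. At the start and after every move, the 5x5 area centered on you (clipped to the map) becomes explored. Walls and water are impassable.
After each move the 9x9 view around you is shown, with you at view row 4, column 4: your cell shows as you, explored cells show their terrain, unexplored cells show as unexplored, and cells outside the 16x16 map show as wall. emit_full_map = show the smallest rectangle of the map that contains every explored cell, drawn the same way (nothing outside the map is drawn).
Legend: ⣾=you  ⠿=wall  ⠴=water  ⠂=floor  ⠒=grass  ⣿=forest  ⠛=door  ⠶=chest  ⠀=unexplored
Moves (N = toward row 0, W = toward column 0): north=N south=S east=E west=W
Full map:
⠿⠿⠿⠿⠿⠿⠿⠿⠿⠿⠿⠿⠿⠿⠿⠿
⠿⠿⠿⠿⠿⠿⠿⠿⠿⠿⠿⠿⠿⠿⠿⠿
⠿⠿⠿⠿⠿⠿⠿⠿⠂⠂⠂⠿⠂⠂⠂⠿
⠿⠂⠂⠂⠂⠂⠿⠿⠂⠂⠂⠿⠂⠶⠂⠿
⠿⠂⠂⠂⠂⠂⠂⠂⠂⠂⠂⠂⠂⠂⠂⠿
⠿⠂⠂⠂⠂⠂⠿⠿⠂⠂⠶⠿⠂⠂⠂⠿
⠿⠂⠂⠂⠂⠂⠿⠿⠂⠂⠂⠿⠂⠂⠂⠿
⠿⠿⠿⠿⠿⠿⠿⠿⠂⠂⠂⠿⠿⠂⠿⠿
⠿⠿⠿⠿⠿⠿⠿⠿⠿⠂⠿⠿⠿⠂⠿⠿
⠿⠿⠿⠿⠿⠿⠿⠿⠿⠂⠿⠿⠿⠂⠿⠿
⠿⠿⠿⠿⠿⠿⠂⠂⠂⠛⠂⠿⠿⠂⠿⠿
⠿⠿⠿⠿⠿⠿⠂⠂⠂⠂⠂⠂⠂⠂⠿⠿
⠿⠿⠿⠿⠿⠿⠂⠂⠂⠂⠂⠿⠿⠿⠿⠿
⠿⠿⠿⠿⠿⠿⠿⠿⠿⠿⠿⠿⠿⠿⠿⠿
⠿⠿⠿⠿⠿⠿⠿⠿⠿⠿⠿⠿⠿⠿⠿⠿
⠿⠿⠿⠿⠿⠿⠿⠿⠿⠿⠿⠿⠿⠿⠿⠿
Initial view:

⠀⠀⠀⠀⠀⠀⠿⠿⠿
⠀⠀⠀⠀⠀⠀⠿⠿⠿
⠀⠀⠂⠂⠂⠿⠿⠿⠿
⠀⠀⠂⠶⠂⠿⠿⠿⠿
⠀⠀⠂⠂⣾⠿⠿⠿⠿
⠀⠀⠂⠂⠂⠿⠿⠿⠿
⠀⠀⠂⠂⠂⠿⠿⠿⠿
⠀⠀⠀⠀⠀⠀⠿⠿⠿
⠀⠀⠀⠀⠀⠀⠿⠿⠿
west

⠀⠀⠀⠀⠀⠀⠀⠿⠿
⠀⠀⠀⠀⠀⠀⠀⠿⠿
⠀⠀⠿⠂⠂⠂⠿⠿⠿
⠀⠀⠿⠂⠶⠂⠿⠿⠿
⠀⠀⠂⠂⣾⠂⠿⠿⠿
⠀⠀⠿⠂⠂⠂⠿⠿⠿
⠀⠀⠿⠂⠂⠂⠿⠿⠿
⠀⠀⠀⠀⠀⠀⠀⠿⠿
⠀⠀⠀⠀⠀⠀⠀⠿⠿

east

⠀⠀⠀⠀⠀⠀⠿⠿⠿
⠀⠀⠀⠀⠀⠀⠿⠿⠿
⠀⠿⠂⠂⠂⠿⠿⠿⠿
⠀⠿⠂⠶⠂⠿⠿⠿⠿
⠀⠂⠂⠂⣾⠿⠿⠿⠿
⠀⠿⠂⠂⠂⠿⠿⠿⠿
⠀⠿⠂⠂⠂⠿⠿⠿⠿
⠀⠀⠀⠀⠀⠀⠿⠿⠿
⠀⠀⠀⠀⠀⠀⠿⠿⠿

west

⠀⠀⠀⠀⠀⠀⠀⠿⠿
⠀⠀⠀⠀⠀⠀⠀⠿⠿
⠀⠀⠿⠂⠂⠂⠿⠿⠿
⠀⠀⠿⠂⠶⠂⠿⠿⠿
⠀⠀⠂⠂⣾⠂⠿⠿⠿
⠀⠀⠿⠂⠂⠂⠿⠿⠿
⠀⠀⠿⠂⠂⠂⠿⠿⠿
⠀⠀⠀⠀⠀⠀⠀⠿⠿
⠀⠀⠀⠀⠀⠀⠀⠿⠿

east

⠀⠀⠀⠀⠀⠀⠿⠿⠿
⠀⠀⠀⠀⠀⠀⠿⠿⠿
⠀⠿⠂⠂⠂⠿⠿⠿⠿
⠀⠿⠂⠶⠂⠿⠿⠿⠿
⠀⠂⠂⠂⣾⠿⠿⠿⠿
⠀⠿⠂⠂⠂⠿⠿⠿⠿
⠀⠿⠂⠂⠂⠿⠿⠿⠿
⠀⠀⠀⠀⠀⠀⠿⠿⠿
⠀⠀⠀⠀⠀⠀⠿⠿⠿


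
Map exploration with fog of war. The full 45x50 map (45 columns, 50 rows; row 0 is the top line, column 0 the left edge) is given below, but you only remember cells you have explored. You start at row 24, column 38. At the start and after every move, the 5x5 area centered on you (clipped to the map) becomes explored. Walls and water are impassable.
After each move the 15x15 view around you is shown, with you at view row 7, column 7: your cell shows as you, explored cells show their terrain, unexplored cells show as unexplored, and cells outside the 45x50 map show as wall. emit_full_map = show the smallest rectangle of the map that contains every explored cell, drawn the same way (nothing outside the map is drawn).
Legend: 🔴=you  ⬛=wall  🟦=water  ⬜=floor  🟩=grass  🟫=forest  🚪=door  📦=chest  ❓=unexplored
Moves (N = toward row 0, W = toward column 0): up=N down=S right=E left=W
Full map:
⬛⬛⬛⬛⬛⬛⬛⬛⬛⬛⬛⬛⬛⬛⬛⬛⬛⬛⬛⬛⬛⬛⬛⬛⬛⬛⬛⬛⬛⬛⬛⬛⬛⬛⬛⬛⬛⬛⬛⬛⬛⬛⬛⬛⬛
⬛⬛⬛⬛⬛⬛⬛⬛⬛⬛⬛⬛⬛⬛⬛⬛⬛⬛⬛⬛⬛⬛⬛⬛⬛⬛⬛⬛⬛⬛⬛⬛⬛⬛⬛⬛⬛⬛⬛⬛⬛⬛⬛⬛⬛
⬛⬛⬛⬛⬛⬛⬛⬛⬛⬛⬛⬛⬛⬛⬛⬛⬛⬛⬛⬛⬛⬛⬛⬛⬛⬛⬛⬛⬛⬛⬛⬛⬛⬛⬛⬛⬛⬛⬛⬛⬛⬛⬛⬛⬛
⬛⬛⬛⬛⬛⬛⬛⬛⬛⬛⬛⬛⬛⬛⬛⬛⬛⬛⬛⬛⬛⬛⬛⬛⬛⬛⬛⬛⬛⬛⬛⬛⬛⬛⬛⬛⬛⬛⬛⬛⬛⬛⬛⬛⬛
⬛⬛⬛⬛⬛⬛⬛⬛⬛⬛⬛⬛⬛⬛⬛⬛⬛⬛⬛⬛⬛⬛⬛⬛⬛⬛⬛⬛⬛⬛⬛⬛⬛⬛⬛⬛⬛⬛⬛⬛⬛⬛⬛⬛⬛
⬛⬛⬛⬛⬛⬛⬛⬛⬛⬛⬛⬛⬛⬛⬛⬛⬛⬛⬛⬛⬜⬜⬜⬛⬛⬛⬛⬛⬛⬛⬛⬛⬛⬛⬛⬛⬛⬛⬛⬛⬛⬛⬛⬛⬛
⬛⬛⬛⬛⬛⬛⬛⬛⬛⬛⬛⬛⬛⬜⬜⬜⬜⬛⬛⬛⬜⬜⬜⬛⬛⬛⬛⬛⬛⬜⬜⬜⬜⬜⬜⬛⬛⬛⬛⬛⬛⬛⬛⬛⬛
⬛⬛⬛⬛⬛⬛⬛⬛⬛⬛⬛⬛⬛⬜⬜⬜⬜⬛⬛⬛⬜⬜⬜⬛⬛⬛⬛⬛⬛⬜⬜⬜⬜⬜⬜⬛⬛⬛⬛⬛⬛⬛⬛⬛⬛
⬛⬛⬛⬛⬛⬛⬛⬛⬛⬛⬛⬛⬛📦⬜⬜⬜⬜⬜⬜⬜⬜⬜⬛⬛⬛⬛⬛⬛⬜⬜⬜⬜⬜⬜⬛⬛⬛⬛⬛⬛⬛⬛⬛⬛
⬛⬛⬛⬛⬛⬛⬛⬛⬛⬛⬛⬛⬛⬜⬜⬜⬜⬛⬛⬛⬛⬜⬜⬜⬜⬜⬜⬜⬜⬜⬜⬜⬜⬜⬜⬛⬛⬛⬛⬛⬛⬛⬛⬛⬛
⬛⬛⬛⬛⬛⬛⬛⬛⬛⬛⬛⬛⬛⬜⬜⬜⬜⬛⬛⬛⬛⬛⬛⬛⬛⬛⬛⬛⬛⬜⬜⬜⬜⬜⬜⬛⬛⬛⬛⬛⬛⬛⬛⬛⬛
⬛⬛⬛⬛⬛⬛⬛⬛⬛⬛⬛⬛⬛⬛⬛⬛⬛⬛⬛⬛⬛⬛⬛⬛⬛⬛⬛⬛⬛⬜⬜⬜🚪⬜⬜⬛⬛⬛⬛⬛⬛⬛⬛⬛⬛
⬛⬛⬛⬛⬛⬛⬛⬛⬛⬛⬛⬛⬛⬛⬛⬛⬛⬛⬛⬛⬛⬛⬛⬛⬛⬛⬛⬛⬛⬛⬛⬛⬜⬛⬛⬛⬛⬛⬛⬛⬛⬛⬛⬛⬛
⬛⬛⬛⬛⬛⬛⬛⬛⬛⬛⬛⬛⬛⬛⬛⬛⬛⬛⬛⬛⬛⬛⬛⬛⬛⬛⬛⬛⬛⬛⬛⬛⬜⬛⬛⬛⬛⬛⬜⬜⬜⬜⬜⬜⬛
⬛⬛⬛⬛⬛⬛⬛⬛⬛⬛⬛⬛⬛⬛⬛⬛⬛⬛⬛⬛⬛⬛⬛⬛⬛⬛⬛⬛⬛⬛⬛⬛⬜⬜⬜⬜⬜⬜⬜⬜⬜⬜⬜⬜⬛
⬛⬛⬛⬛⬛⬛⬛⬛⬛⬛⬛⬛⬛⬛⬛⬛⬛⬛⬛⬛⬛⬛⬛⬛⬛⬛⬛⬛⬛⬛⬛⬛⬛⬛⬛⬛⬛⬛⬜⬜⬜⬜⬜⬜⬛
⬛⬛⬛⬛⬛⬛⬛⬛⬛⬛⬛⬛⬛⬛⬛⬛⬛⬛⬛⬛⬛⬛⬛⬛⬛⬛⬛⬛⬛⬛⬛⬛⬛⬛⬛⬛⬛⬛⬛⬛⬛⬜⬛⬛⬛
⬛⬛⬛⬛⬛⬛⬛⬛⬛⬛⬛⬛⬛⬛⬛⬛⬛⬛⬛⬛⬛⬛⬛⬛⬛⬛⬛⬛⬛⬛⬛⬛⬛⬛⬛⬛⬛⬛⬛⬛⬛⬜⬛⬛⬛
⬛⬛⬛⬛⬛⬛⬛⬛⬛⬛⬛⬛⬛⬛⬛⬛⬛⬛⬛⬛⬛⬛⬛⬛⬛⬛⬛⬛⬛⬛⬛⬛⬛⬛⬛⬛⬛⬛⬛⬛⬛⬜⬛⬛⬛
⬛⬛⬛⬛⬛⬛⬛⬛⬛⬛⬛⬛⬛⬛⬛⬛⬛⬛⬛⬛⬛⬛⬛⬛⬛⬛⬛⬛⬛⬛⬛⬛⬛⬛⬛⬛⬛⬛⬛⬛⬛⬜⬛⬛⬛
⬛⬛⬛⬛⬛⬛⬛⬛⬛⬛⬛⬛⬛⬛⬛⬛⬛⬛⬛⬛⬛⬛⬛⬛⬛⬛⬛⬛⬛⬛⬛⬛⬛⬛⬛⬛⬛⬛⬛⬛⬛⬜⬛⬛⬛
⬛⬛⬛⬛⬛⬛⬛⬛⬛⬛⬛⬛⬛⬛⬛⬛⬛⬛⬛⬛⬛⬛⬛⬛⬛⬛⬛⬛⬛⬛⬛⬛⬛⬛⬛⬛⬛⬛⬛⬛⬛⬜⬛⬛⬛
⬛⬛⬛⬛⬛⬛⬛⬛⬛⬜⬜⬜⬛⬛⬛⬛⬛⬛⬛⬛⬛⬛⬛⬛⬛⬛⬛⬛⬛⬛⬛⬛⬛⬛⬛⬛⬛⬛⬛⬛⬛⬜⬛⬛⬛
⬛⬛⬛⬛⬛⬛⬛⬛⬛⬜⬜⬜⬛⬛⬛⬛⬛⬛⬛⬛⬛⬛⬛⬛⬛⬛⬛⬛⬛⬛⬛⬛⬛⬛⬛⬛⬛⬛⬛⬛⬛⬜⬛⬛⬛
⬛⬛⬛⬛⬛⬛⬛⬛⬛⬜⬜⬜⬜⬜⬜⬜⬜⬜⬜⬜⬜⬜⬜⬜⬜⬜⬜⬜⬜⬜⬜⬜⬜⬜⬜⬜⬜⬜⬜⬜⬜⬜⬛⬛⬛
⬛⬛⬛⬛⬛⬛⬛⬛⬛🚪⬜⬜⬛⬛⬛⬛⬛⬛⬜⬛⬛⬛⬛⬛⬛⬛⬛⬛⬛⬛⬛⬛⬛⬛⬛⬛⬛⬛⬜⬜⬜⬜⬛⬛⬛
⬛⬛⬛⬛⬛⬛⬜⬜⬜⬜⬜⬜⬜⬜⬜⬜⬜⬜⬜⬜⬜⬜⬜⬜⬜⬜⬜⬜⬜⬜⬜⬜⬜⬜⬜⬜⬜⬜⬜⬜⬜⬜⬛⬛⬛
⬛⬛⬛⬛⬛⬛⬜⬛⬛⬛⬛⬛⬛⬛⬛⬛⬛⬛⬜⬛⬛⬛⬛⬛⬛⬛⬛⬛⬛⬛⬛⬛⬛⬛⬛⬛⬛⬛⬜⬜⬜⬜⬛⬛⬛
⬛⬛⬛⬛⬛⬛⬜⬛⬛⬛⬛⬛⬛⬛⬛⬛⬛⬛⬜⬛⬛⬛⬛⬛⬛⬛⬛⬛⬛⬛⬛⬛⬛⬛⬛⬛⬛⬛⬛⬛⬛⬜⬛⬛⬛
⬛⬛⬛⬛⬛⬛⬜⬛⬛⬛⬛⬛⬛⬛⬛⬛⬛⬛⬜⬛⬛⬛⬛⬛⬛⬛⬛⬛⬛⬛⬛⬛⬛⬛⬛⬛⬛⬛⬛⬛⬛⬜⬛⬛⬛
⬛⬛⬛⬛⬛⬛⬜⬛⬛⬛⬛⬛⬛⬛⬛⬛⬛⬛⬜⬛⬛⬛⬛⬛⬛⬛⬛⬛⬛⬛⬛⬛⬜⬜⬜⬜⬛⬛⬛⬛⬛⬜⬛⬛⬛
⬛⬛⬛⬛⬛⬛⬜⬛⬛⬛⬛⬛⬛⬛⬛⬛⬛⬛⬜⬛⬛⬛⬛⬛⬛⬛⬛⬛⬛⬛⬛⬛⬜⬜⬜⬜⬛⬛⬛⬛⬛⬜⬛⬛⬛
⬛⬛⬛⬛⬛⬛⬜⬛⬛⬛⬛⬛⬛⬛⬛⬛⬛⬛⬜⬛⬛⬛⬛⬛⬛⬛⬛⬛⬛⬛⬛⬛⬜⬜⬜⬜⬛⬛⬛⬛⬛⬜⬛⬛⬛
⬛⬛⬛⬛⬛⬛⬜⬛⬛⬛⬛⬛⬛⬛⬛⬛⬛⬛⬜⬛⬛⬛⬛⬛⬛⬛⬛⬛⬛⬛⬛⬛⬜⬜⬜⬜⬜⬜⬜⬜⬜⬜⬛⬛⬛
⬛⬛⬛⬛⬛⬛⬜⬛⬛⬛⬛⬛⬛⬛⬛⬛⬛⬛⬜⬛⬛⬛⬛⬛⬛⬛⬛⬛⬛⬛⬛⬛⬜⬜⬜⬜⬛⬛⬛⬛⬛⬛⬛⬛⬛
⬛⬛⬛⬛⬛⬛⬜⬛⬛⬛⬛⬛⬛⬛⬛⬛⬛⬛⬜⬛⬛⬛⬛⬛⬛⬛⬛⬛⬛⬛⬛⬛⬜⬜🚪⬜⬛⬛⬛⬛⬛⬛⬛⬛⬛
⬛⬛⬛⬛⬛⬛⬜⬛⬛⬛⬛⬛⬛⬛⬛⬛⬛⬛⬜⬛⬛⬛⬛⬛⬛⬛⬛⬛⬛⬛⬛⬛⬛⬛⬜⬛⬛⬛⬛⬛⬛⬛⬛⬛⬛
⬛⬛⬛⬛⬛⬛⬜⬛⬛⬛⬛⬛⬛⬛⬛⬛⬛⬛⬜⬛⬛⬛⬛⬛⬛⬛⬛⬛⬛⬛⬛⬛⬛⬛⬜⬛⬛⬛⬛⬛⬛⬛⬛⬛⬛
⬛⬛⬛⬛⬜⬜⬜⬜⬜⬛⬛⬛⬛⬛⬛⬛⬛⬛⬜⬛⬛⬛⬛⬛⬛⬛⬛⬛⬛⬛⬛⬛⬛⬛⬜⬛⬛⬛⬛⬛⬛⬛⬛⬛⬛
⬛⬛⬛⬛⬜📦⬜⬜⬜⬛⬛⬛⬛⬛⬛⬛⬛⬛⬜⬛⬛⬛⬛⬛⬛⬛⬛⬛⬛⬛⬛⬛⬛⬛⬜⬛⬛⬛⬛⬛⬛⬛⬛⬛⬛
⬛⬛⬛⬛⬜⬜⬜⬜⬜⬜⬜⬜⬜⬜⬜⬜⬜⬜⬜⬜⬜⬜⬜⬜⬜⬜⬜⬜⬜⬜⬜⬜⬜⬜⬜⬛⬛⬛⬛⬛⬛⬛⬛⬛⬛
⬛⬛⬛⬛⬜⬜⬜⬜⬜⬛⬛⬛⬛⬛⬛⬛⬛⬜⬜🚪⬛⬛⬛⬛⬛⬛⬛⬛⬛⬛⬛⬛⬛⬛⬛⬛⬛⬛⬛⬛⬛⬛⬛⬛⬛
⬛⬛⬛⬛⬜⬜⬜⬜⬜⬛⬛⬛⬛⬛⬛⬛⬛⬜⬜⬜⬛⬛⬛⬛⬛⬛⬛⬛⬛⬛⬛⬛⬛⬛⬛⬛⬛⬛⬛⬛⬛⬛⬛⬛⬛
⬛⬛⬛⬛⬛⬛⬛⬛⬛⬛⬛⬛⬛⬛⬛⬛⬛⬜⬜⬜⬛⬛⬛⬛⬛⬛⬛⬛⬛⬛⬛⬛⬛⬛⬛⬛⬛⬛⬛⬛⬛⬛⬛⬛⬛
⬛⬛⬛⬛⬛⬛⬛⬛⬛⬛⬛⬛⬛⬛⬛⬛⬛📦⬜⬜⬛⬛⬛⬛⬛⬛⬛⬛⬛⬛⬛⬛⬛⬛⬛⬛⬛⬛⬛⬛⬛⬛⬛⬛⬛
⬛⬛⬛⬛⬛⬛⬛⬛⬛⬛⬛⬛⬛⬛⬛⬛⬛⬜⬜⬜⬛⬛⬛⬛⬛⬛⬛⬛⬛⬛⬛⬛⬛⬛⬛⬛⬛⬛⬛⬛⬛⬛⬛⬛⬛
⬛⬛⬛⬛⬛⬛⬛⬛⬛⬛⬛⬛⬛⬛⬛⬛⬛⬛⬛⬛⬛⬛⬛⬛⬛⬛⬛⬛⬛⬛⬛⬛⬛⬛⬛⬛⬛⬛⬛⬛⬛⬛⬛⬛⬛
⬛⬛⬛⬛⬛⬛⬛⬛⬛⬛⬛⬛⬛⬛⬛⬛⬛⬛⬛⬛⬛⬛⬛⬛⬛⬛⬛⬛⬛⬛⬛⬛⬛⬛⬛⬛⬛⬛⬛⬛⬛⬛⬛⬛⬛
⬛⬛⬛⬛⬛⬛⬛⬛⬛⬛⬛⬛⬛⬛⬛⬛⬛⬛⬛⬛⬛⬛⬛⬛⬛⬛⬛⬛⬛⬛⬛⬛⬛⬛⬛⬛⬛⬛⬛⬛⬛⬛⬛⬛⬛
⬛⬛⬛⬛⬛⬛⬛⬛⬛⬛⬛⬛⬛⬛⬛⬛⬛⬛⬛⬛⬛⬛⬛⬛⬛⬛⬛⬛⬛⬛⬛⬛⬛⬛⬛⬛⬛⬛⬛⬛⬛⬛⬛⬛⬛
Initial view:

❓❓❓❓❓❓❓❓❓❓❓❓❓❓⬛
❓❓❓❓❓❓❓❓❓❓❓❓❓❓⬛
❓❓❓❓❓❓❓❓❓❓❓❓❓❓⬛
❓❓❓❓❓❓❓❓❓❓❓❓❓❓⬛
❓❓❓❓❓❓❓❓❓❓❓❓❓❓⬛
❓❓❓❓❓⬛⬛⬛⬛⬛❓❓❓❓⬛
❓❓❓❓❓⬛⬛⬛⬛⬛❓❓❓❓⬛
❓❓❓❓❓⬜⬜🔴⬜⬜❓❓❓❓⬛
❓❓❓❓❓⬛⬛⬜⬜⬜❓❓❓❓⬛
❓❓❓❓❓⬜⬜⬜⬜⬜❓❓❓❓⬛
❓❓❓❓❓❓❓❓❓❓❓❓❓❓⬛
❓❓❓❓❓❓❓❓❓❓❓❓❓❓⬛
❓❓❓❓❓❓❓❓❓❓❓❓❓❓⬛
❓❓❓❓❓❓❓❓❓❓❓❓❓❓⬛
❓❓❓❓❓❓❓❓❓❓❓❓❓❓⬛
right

❓❓❓❓❓❓❓❓❓❓❓❓❓⬛⬛
❓❓❓❓❓❓❓❓❓❓❓❓❓⬛⬛
❓❓❓❓❓❓❓❓❓❓❓❓❓⬛⬛
❓❓❓❓❓❓❓❓❓❓❓❓❓⬛⬛
❓❓❓❓❓❓❓❓❓❓❓❓❓⬛⬛
❓❓❓❓⬛⬛⬛⬛⬛⬜❓❓❓⬛⬛
❓❓❓❓⬛⬛⬛⬛⬛⬜❓❓❓⬛⬛
❓❓❓❓⬜⬜⬜🔴⬜⬜❓❓❓⬛⬛
❓❓❓❓⬛⬛⬜⬜⬜⬜❓❓❓⬛⬛
❓❓❓❓⬜⬜⬜⬜⬜⬜❓❓❓⬛⬛
❓❓❓❓❓❓❓❓❓❓❓❓❓⬛⬛
❓❓❓❓❓❓❓❓❓❓❓❓❓⬛⬛
❓❓❓❓❓❓❓❓❓❓❓❓❓⬛⬛
❓❓❓❓❓❓❓❓❓❓❓❓❓⬛⬛
❓❓❓❓❓❓❓❓❓❓❓❓❓⬛⬛

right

❓❓❓❓❓❓❓❓❓❓❓❓⬛⬛⬛
❓❓❓❓❓❓❓❓❓❓❓❓⬛⬛⬛
❓❓❓❓❓❓❓❓❓❓❓❓⬛⬛⬛
❓❓❓❓❓❓❓❓❓❓❓❓⬛⬛⬛
❓❓❓❓❓❓❓❓❓❓❓❓⬛⬛⬛
❓❓❓⬛⬛⬛⬛⬛⬜⬛❓❓⬛⬛⬛
❓❓❓⬛⬛⬛⬛⬛⬜⬛❓❓⬛⬛⬛
❓❓❓⬜⬜⬜⬜🔴⬜⬛❓❓⬛⬛⬛
❓❓❓⬛⬛⬜⬜⬜⬜⬛❓❓⬛⬛⬛
❓❓❓⬜⬜⬜⬜⬜⬜⬛❓❓⬛⬛⬛
❓❓❓❓❓❓❓❓❓❓❓❓⬛⬛⬛
❓❓❓❓❓❓❓❓❓❓❓❓⬛⬛⬛
❓❓❓❓❓❓❓❓❓❓❓❓⬛⬛⬛
❓❓❓❓❓❓❓❓❓❓❓❓⬛⬛⬛
❓❓❓❓❓❓❓❓❓❓❓❓⬛⬛⬛

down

❓❓❓❓❓❓❓❓❓❓❓❓⬛⬛⬛
❓❓❓❓❓❓❓❓❓❓❓❓⬛⬛⬛
❓❓❓❓❓❓❓❓❓❓❓❓⬛⬛⬛
❓❓❓❓❓❓❓❓❓❓❓❓⬛⬛⬛
❓❓❓⬛⬛⬛⬛⬛⬜⬛❓❓⬛⬛⬛
❓❓❓⬛⬛⬛⬛⬛⬜⬛❓❓⬛⬛⬛
❓❓❓⬜⬜⬜⬜⬜⬜⬛❓❓⬛⬛⬛
❓❓❓⬛⬛⬜⬜🔴⬜⬛❓❓⬛⬛⬛
❓❓❓⬜⬜⬜⬜⬜⬜⬛❓❓⬛⬛⬛
❓❓❓❓❓⬜⬜⬜⬜⬛❓❓⬛⬛⬛
❓❓❓❓❓❓❓❓❓❓❓❓⬛⬛⬛
❓❓❓❓❓❓❓❓❓❓❓❓⬛⬛⬛
❓❓❓❓❓❓❓❓❓❓❓❓⬛⬛⬛
❓❓❓❓❓❓❓❓❓❓❓❓⬛⬛⬛
❓❓❓❓❓❓❓❓❓❓❓❓⬛⬛⬛

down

❓❓❓❓❓❓❓❓❓❓❓❓⬛⬛⬛
❓❓❓❓❓❓❓❓❓❓❓❓⬛⬛⬛
❓❓❓❓❓❓❓❓❓❓❓❓⬛⬛⬛
❓❓❓⬛⬛⬛⬛⬛⬜⬛❓❓⬛⬛⬛
❓❓❓⬛⬛⬛⬛⬛⬜⬛❓❓⬛⬛⬛
❓❓❓⬜⬜⬜⬜⬜⬜⬛❓❓⬛⬛⬛
❓❓❓⬛⬛⬜⬜⬜⬜⬛❓❓⬛⬛⬛
❓❓❓⬜⬜⬜⬜🔴⬜⬛❓❓⬛⬛⬛
❓❓❓❓❓⬜⬜⬜⬜⬛❓❓⬛⬛⬛
❓❓❓❓❓⬛⬛⬛⬜⬛❓❓⬛⬛⬛
❓❓❓❓❓❓❓❓❓❓❓❓⬛⬛⬛
❓❓❓❓❓❓❓❓❓❓❓❓⬛⬛⬛
❓❓❓❓❓❓❓❓❓❓❓❓⬛⬛⬛
❓❓❓❓❓❓❓❓❓❓❓❓⬛⬛⬛
❓❓❓❓❓❓❓❓❓❓❓❓⬛⬛⬛

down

❓❓❓❓❓❓❓❓❓❓❓❓⬛⬛⬛
❓❓❓❓❓❓❓❓❓❓❓❓⬛⬛⬛
❓❓❓⬛⬛⬛⬛⬛⬜⬛❓❓⬛⬛⬛
❓❓❓⬛⬛⬛⬛⬛⬜⬛❓❓⬛⬛⬛
❓❓❓⬜⬜⬜⬜⬜⬜⬛❓❓⬛⬛⬛
❓❓❓⬛⬛⬜⬜⬜⬜⬛❓❓⬛⬛⬛
❓❓❓⬜⬜⬜⬜⬜⬜⬛❓❓⬛⬛⬛
❓❓❓❓❓⬜⬜🔴⬜⬛❓❓⬛⬛⬛
❓❓❓❓❓⬛⬛⬛⬜⬛❓❓⬛⬛⬛
❓❓❓❓❓⬛⬛⬛⬜⬛❓❓⬛⬛⬛
❓❓❓❓❓❓❓❓❓❓❓❓⬛⬛⬛
❓❓❓❓❓❓❓❓❓❓❓❓⬛⬛⬛
❓❓❓❓❓❓❓❓❓❓❓❓⬛⬛⬛
❓❓❓❓❓❓❓❓❓❓❓❓⬛⬛⬛
❓❓❓❓❓❓❓❓❓❓❓❓⬛⬛⬛

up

❓❓❓❓❓❓❓❓❓❓❓❓⬛⬛⬛
❓❓❓❓❓❓❓❓❓❓❓❓⬛⬛⬛
❓❓❓❓❓❓❓❓❓❓❓❓⬛⬛⬛
❓❓❓⬛⬛⬛⬛⬛⬜⬛❓❓⬛⬛⬛
❓❓❓⬛⬛⬛⬛⬛⬜⬛❓❓⬛⬛⬛
❓❓❓⬜⬜⬜⬜⬜⬜⬛❓❓⬛⬛⬛
❓❓❓⬛⬛⬜⬜⬜⬜⬛❓❓⬛⬛⬛
❓❓❓⬜⬜⬜⬜🔴⬜⬛❓❓⬛⬛⬛
❓❓❓❓❓⬜⬜⬜⬜⬛❓❓⬛⬛⬛
❓❓❓❓❓⬛⬛⬛⬜⬛❓❓⬛⬛⬛
❓❓❓❓❓⬛⬛⬛⬜⬛❓❓⬛⬛⬛
❓❓❓❓❓❓❓❓❓❓❓❓⬛⬛⬛
❓❓❓❓❓❓❓❓❓❓❓❓⬛⬛⬛
❓❓❓❓❓❓❓❓❓❓❓❓⬛⬛⬛
❓❓❓❓❓❓❓❓❓❓❓❓⬛⬛⬛

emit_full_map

⬛⬛⬛⬛⬛⬜⬛
⬛⬛⬛⬛⬛⬜⬛
⬜⬜⬜⬜⬜⬜⬛
⬛⬛⬜⬜⬜⬜⬛
⬜⬜⬜⬜🔴⬜⬛
❓❓⬜⬜⬜⬜⬛
❓❓⬛⬛⬛⬜⬛
❓❓⬛⬛⬛⬜⬛

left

❓❓❓❓❓❓❓❓❓❓❓❓❓⬛⬛
❓❓❓❓❓❓❓❓❓❓❓❓❓⬛⬛
❓❓❓❓❓❓❓❓❓❓❓❓❓⬛⬛
❓❓❓❓⬛⬛⬛⬛⬛⬜⬛❓❓⬛⬛
❓❓❓❓⬛⬛⬛⬛⬛⬜⬛❓❓⬛⬛
❓❓❓❓⬜⬜⬜⬜⬜⬜⬛❓❓⬛⬛
❓❓❓❓⬛⬛⬜⬜⬜⬜⬛❓❓⬛⬛
❓❓❓❓⬜⬜⬜🔴⬜⬜⬛❓❓⬛⬛
❓❓❓❓❓⬛⬜⬜⬜⬜⬛❓❓⬛⬛
❓❓❓❓❓⬛⬛⬛⬛⬜⬛❓❓⬛⬛
❓❓❓❓❓❓⬛⬛⬛⬜⬛❓❓⬛⬛
❓❓❓❓❓❓❓❓❓❓❓❓❓⬛⬛
❓❓❓❓❓❓❓❓❓❓❓❓❓⬛⬛
❓❓❓❓❓❓❓❓❓❓❓❓❓⬛⬛
❓❓❓❓❓❓❓❓❓❓❓❓❓⬛⬛

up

❓❓❓❓❓❓❓❓❓❓❓❓❓⬛⬛
❓❓❓❓❓❓❓❓❓❓❓❓❓⬛⬛
❓❓❓❓❓❓❓❓❓❓❓❓❓⬛⬛
❓❓❓❓❓❓❓❓❓❓❓❓❓⬛⬛
❓❓❓❓⬛⬛⬛⬛⬛⬜⬛❓❓⬛⬛
❓❓❓❓⬛⬛⬛⬛⬛⬜⬛❓❓⬛⬛
❓❓❓❓⬜⬜⬜⬜⬜⬜⬛❓❓⬛⬛
❓❓❓❓⬛⬛⬜🔴⬜⬜⬛❓❓⬛⬛
❓❓❓❓⬜⬜⬜⬜⬜⬜⬛❓❓⬛⬛
❓❓❓❓❓⬛⬜⬜⬜⬜⬛❓❓⬛⬛
❓❓❓❓❓⬛⬛⬛⬛⬜⬛❓❓⬛⬛
❓❓❓❓❓❓⬛⬛⬛⬜⬛❓❓⬛⬛
❓❓❓❓❓❓❓❓❓❓❓❓❓⬛⬛
❓❓❓❓❓❓❓❓❓❓❓❓❓⬛⬛
❓❓❓❓❓❓❓❓❓❓❓❓❓⬛⬛

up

❓❓❓❓❓❓❓❓❓❓❓❓❓⬛⬛
❓❓❓❓❓❓❓❓❓❓❓❓❓⬛⬛
❓❓❓❓❓❓❓❓❓❓❓❓❓⬛⬛
❓❓❓❓❓❓❓❓❓❓❓❓❓⬛⬛
❓❓❓❓❓❓❓❓❓❓❓❓❓⬛⬛
❓❓❓❓⬛⬛⬛⬛⬛⬜⬛❓❓⬛⬛
❓❓❓❓⬛⬛⬛⬛⬛⬜⬛❓❓⬛⬛
❓❓❓❓⬜⬜⬜🔴⬜⬜⬛❓❓⬛⬛
❓❓❓❓⬛⬛⬜⬜⬜⬜⬛❓❓⬛⬛
❓❓❓❓⬜⬜⬜⬜⬜⬜⬛❓❓⬛⬛
❓❓❓❓❓⬛⬜⬜⬜⬜⬛❓❓⬛⬛
❓❓❓❓❓⬛⬛⬛⬛⬜⬛❓❓⬛⬛
❓❓❓❓❓❓⬛⬛⬛⬜⬛❓❓⬛⬛
❓❓❓❓❓❓❓❓❓❓❓❓❓⬛⬛
❓❓❓❓❓❓❓❓❓❓❓❓❓⬛⬛

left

❓❓❓❓❓❓❓❓❓❓❓❓❓❓⬛
❓❓❓❓❓❓❓❓❓❓❓❓❓❓⬛
❓❓❓❓❓❓❓❓❓❓❓❓❓❓⬛
❓❓❓❓❓❓❓❓❓❓❓❓❓❓⬛
❓❓❓❓❓❓❓❓❓❓❓❓❓❓⬛
❓❓❓❓❓⬛⬛⬛⬛⬛⬜⬛❓❓⬛
❓❓❓❓❓⬛⬛⬛⬛⬛⬜⬛❓❓⬛
❓❓❓❓❓⬜⬜🔴⬜⬜⬜⬛❓❓⬛
❓❓❓❓❓⬛⬛⬜⬜⬜⬜⬛❓❓⬛
❓❓❓❓❓⬜⬜⬜⬜⬜⬜⬛❓❓⬛
❓❓❓❓❓❓⬛⬜⬜⬜⬜⬛❓❓⬛
❓❓❓❓❓❓⬛⬛⬛⬛⬜⬛❓❓⬛
❓❓❓❓❓❓❓⬛⬛⬛⬜⬛❓❓⬛
❓❓❓❓❓❓❓❓❓❓❓❓❓❓⬛
❓❓❓❓❓❓❓❓❓❓❓❓❓❓⬛

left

❓❓❓❓❓❓❓❓❓❓❓❓❓❓❓
❓❓❓❓❓❓❓❓❓❓❓❓❓❓❓
❓❓❓❓❓❓❓❓❓❓❓❓❓❓❓
❓❓❓❓❓❓❓❓❓❓❓❓❓❓❓
❓❓❓❓❓❓❓❓❓❓❓❓❓❓❓
❓❓❓❓❓⬛⬛⬛⬛⬛⬛⬜⬛❓❓
❓❓❓❓❓⬛⬛⬛⬛⬛⬛⬜⬛❓❓
❓❓❓❓❓⬜⬜🔴⬜⬜⬜⬜⬛❓❓
❓❓❓❓❓⬛⬛⬛⬜⬜⬜⬜⬛❓❓
❓❓❓❓❓⬜⬜⬜⬜⬜⬜⬜⬛❓❓
❓❓❓❓❓❓❓⬛⬜⬜⬜⬜⬛❓❓
❓❓❓❓❓❓❓⬛⬛⬛⬛⬜⬛❓❓
❓❓❓❓❓❓❓❓⬛⬛⬛⬜⬛❓❓
❓❓❓❓❓❓❓❓❓❓❓❓❓❓❓
❓❓❓❓❓❓❓❓❓❓❓❓❓❓❓

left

❓❓❓❓❓❓❓❓❓❓❓❓❓❓❓
❓❓❓❓❓❓❓❓❓❓❓❓❓❓❓
❓❓❓❓❓❓❓❓❓❓❓❓❓❓❓
❓❓❓❓❓❓❓❓❓❓❓❓❓❓❓
❓❓❓❓❓❓❓❓❓❓❓❓❓❓❓
❓❓❓❓❓⬛⬛⬛⬛⬛⬛⬛⬜⬛❓
❓❓❓❓❓⬛⬛⬛⬛⬛⬛⬛⬜⬛❓
❓❓❓❓❓⬜⬜🔴⬜⬜⬜⬜⬜⬛❓
❓❓❓❓❓⬛⬛⬛⬛⬜⬜⬜⬜⬛❓
❓❓❓❓❓⬜⬜⬜⬜⬜⬜⬜⬜⬛❓
❓❓❓❓❓❓❓❓⬛⬜⬜⬜⬜⬛❓
❓❓❓❓❓❓❓❓⬛⬛⬛⬛⬜⬛❓
❓❓❓❓❓❓❓❓❓⬛⬛⬛⬜⬛❓
❓❓❓❓❓❓❓❓❓❓❓❓❓❓❓
❓❓❓❓❓❓❓❓❓❓❓❓❓❓❓

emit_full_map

⬛⬛⬛⬛⬛⬛⬛⬜⬛
⬛⬛⬛⬛⬛⬛⬛⬜⬛
⬜⬜🔴⬜⬜⬜⬜⬜⬛
⬛⬛⬛⬛⬜⬜⬜⬜⬛
⬜⬜⬜⬜⬜⬜⬜⬜⬛
❓❓❓⬛⬜⬜⬜⬜⬛
❓❓❓⬛⬛⬛⬛⬜⬛
❓❓❓❓⬛⬛⬛⬜⬛
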